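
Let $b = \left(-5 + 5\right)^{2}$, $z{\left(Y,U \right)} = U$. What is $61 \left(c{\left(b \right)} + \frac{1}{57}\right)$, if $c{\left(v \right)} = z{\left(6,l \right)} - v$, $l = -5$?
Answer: $- \frac{17324}{57} \approx -303.93$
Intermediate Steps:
$b = 0$ ($b = 0^{2} = 0$)
$c{\left(v \right)} = -5 - v$
$61 \left(c{\left(b \right)} + \frac{1}{57}\right) = 61 \left(\left(-5 - 0\right) + \frac{1}{57}\right) = 61 \left(\left(-5 + 0\right) + \frac{1}{57}\right) = 61 \left(-5 + \frac{1}{57}\right) = 61 \left(- \frac{284}{57}\right) = - \frac{17324}{57}$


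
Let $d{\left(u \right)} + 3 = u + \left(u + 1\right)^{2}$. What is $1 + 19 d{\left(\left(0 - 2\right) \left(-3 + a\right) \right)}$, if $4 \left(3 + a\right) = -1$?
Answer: $\frac{14577}{4} \approx 3644.3$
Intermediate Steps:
$a = - \frac{13}{4}$ ($a = -3 + \frac{1}{4} \left(-1\right) = -3 - \frac{1}{4} = - \frac{13}{4} \approx -3.25$)
$d{\left(u \right)} = -3 + u + \left(1 + u\right)^{2}$ ($d{\left(u \right)} = -3 + \left(u + \left(u + 1\right)^{2}\right) = -3 + \left(u + \left(1 + u\right)^{2}\right) = -3 + u + \left(1 + u\right)^{2}$)
$1 + 19 d{\left(\left(0 - 2\right) \left(-3 + a\right) \right)} = 1 + 19 \left(-3 + \left(0 - 2\right) \left(-3 - \frac{13}{4}\right) + \left(1 + \left(0 - 2\right) \left(-3 - \frac{13}{4}\right)\right)^{2}\right) = 1 + 19 \left(-3 - - \frac{25}{2} + \left(1 - - \frac{25}{2}\right)^{2}\right) = 1 + 19 \left(-3 + \frac{25}{2} + \left(1 + \frac{25}{2}\right)^{2}\right) = 1 + 19 \left(-3 + \frac{25}{2} + \left(\frac{27}{2}\right)^{2}\right) = 1 + 19 \left(-3 + \frac{25}{2} + \frac{729}{4}\right) = 1 + 19 \cdot \frac{767}{4} = 1 + \frac{14573}{4} = \frac{14577}{4}$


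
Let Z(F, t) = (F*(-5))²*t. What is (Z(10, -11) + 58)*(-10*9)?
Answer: 2469780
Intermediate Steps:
Z(F, t) = 25*t*F² (Z(F, t) = (-5*F)²*t = (25*F²)*t = 25*t*F²)
(Z(10, -11) + 58)*(-10*9) = (25*(-11)*10² + 58)*(-10*9) = (25*(-11)*100 + 58)*(-90) = (-27500 + 58)*(-90) = -27442*(-90) = 2469780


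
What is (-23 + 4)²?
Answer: 361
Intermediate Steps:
(-23 + 4)² = (-19)² = 361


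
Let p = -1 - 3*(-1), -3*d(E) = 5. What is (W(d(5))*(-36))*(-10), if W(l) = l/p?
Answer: -300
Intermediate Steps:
d(E) = -5/3 (d(E) = -1/3*5 = -5/3)
p = 2 (p = -1 + 3 = 2)
W(l) = l/2
(W(d(5))*(-36))*(-10) = (((1/2)*(-5/3))*(-36))*(-10) = -5/6*(-36)*(-10) = 30*(-10) = -300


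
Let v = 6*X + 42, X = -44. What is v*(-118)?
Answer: 26196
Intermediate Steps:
v = -222 (v = 6*(-44) + 42 = -264 + 42 = -222)
v*(-118) = -222*(-118) = 26196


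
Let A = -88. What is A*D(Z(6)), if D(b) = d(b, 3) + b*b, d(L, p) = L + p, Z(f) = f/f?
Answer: -440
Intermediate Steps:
Z(f) = 1
D(b) = 3 + b + b² (D(b) = (b + 3) + b*b = (3 + b) + b² = 3 + b + b²)
A*D(Z(6)) = -88*(3 + 1 + 1²) = -88*(3 + 1 + 1) = -88*5 = -440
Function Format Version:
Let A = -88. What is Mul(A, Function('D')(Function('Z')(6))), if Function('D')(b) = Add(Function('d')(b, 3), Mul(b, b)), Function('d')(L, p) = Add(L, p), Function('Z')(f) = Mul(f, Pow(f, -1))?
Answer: -440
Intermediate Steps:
Function('Z')(f) = 1
Function('D')(b) = Add(3, b, Pow(b, 2)) (Function('D')(b) = Add(Add(b, 3), Mul(b, b)) = Add(Add(3, b), Pow(b, 2)) = Add(3, b, Pow(b, 2)))
Mul(A, Function('D')(Function('Z')(6))) = Mul(-88, Add(3, 1, Pow(1, 2))) = Mul(-88, Add(3, 1, 1)) = Mul(-88, 5) = -440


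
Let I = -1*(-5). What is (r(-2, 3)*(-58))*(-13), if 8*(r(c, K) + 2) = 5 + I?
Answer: -1131/2 ≈ -565.50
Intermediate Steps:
I = 5
r(c, K) = -3/4 (r(c, K) = -2 + (5 + 5)/8 = -2 + (1/8)*10 = -2 + 5/4 = -3/4)
(r(-2, 3)*(-58))*(-13) = -3/4*(-58)*(-13) = (87/2)*(-13) = -1131/2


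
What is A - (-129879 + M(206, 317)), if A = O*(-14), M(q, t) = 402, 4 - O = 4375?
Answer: 190671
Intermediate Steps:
O = -4371 (O = 4 - 1*4375 = 4 - 4375 = -4371)
A = 61194 (A = -4371*(-14) = 61194)
A - (-129879 + M(206, 317)) = 61194 - (-129879 + 402) = 61194 - 1*(-129477) = 61194 + 129477 = 190671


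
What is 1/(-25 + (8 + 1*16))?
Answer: -1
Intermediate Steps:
1/(-25 + (8 + 1*16)) = 1/(-25 + (8 + 16)) = 1/(-25 + 24) = 1/(-1) = -1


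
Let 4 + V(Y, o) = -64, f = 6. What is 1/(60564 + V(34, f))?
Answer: 1/60496 ≈ 1.6530e-5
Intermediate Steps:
V(Y, o) = -68 (V(Y, o) = -4 - 64 = -68)
1/(60564 + V(34, f)) = 1/(60564 - 68) = 1/60496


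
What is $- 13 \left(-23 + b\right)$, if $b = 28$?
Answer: $-65$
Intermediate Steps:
$- 13 \left(-23 + b\right) = - 13 \left(-23 + 28\right) = \left(-13\right) 5 = -65$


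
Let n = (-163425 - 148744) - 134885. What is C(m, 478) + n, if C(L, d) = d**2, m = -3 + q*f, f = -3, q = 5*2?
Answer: -218570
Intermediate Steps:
q = 10
m = -33 (m = -3 + 10*(-3) = -3 - 30 = -33)
n = -447054 (n = -312169 - 134885 = -447054)
C(m, 478) + n = 478**2 - 447054 = 228484 - 447054 = -218570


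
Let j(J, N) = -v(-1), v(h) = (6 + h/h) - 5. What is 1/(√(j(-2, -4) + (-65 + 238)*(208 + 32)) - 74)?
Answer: 37/18021 + √41518/36042 ≈ 0.0077066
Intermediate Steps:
v(h) = 2 (v(h) = (6 + 1) - 5 = 7 - 5 = 2)
j(J, N) = -2 (j(J, N) = -1*2 = -2)
1/(√(j(-2, -4) + (-65 + 238)*(208 + 32)) - 74) = 1/(√(-2 + (-65 + 238)*(208 + 32)) - 74) = 1/(√(-2 + 173*240) - 74) = 1/(√(-2 + 41520) - 74) = 1/(√41518 - 74) = 1/(-74 + √41518)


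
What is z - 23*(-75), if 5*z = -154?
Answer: 8471/5 ≈ 1694.2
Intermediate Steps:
z = -154/5 (z = (⅕)*(-154) = -154/5 ≈ -30.800)
z - 23*(-75) = -154/5 - 23*(-75) = -154/5 + 1725 = 8471/5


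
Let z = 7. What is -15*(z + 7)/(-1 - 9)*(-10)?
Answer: -210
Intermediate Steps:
-15*(z + 7)/(-1 - 9)*(-10) = -15*(7 + 7)/(-1 - 9)*(-10) = -210/(-10)*(-10) = -210*(-1)/10*(-10) = -15*(-7/5)*(-10) = 21*(-10) = -210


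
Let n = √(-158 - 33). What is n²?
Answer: -191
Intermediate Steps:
n = I*√191 (n = √(-191) = I*√191 ≈ 13.82*I)
n² = (I*√191)² = -191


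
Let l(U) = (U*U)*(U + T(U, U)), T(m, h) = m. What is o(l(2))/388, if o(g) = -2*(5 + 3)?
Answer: -4/97 ≈ -0.041237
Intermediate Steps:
l(U) = 2*U³ (l(U) = (U*U)*(U + U) = U²*(2*U) = 2*U³)
o(g) = -16 (o(g) = -2*8 = -16)
o(l(2))/388 = -16/388 = -16*1/388 = -4/97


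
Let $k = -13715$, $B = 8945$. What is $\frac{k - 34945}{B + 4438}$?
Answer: $- \frac{16220}{4461} \approx -3.636$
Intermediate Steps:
$\frac{k - 34945}{B + 4438} = \frac{-13715 - 34945}{8945 + 4438} = - \frac{48660}{13383} = \left(-48660\right) \frac{1}{13383} = - \frac{16220}{4461}$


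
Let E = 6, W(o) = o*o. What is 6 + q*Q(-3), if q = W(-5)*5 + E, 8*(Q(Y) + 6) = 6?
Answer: -2727/4 ≈ -681.75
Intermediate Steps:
W(o) = o²
Q(Y) = -21/4 (Q(Y) = -6 + (⅛)*6 = -6 + ¾ = -21/4)
q = 131 (q = (-5)²*5 + 6 = 25*5 + 6 = 125 + 6 = 131)
6 + q*Q(-3) = 6 + 131*(-21/4) = 6 - 2751/4 = -2727/4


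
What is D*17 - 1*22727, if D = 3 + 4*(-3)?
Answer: -22880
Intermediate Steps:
D = -9 (D = 3 - 12 = -9)
D*17 - 1*22727 = -9*17 - 1*22727 = -153 - 22727 = -22880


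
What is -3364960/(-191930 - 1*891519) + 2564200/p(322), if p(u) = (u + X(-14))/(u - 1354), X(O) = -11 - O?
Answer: -114683223592544/14084837 ≈ -8.1423e+6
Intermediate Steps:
p(u) = (3 + u)/(-1354 + u) (p(u) = (u + (-11 - 1*(-14)))/(u - 1354) = (u + (-11 + 14))/(-1354 + u) = (u + 3)/(-1354 + u) = (3 + u)/(-1354 + u))
-3364960/(-191930 - 1*891519) + 2564200/p(322) = -3364960/(-191930 - 1*891519) + 2564200/(((3 + 322)/(-1354 + 322))) = -3364960/(-191930 - 891519) + 2564200/((325/(-1032))) = -3364960/(-1083449) + 2564200/((-1/1032*325)) = -3364960*(-1/1083449) + 2564200/(-325/1032) = 3364960/1083449 + 2564200*(-1032/325) = 3364960/1083449 - 105850176/13 = -114683223592544/14084837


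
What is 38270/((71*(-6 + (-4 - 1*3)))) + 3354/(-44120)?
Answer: -845784071/20361380 ≈ -41.539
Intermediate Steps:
38270/((71*(-6 + (-4 - 1*3)))) + 3354/(-44120) = 38270/((71*(-6 + (-4 - 3)))) + 3354*(-1/44120) = 38270/((71*(-6 - 7))) - 1677/22060 = 38270/((71*(-13))) - 1677/22060 = 38270/(-923) - 1677/22060 = 38270*(-1/923) - 1677/22060 = -38270/923 - 1677/22060 = -845784071/20361380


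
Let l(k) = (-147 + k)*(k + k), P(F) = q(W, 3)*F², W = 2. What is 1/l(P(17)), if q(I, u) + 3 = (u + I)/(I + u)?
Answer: 1/838100 ≈ 1.1932e-6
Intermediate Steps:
q(I, u) = -2 (q(I, u) = -3 + (u + I)/(I + u) = -3 + (I + u)/(I + u) = -3 + 1 = -2)
P(F) = -2*F²
l(k) = 2*k*(-147 + k) (l(k) = (-147 + k)*(2*k) = 2*k*(-147 + k))
1/l(P(17)) = 1/(2*(-2*17²)*(-147 - 2*17²)) = 1/(2*(-2*289)*(-147 - 2*289)) = 1/(2*(-578)*(-147 - 578)) = 1/(2*(-578)*(-725)) = 1/838100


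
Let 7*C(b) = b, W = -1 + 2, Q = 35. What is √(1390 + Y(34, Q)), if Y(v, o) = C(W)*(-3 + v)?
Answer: √68327/7 ≈ 37.342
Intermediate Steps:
W = 1
C(b) = b/7
Y(v, o) = -3/7 + v/7 (Y(v, o) = ((⅐)*1)*(-3 + v) = (-3 + v)/7 = -3/7 + v/7)
√(1390 + Y(34, Q)) = √(1390 + (-3/7 + (⅐)*34)) = √(1390 + (-3/7 + 34/7)) = √(1390 + 31/7) = √(9761/7) = √68327/7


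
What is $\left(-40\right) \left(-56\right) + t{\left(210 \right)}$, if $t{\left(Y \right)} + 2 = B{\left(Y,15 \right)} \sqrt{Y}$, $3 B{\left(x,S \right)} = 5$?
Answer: $2238 + \frac{5 \sqrt{210}}{3} \approx 2262.2$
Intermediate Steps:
$B{\left(x,S \right)} = \frac{5}{3}$ ($B{\left(x,S \right)} = \frac{1}{3} \cdot 5 = \frac{5}{3}$)
$t{\left(Y \right)} = -2 + \frac{5 \sqrt{Y}}{3}$
$\left(-40\right) \left(-56\right) + t{\left(210 \right)} = \left(-40\right) \left(-56\right) - \left(2 - \frac{5 \sqrt{210}}{3}\right) = 2240 - \left(2 - \frac{5 \sqrt{210}}{3}\right) = 2238 + \frac{5 \sqrt{210}}{3}$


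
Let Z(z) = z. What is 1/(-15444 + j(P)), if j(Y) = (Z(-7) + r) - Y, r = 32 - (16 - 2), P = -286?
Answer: -1/15147 ≈ -6.6020e-5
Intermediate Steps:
r = 18 (r = 32 - 1*14 = 32 - 14 = 18)
j(Y) = 11 - Y (j(Y) = (-7 + 18) - Y = 11 - Y)
1/(-15444 + j(P)) = 1/(-15444 + (11 - 1*(-286))) = 1/(-15444 + (11 + 286)) = 1/(-15444 + 297) = 1/(-15147) = -1/15147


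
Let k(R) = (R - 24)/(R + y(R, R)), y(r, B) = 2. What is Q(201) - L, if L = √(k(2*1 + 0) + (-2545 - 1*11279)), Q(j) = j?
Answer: 201 - I*√55318/2 ≈ 201.0 - 117.6*I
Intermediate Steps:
k(R) = (-24 + R)/(2 + R) (k(R) = (R - 24)/(R + 2) = (-24 + R)/(2 + R))
L = I*√55318/2 (L = √((-24 + (2*1 + 0))/(2 + (2*1 + 0)) + (-2545 - 1*11279)) = √((-24 + (2 + 0))/(2 + (2 + 0)) + (-2545 - 11279)) = √((-24 + 2)/(2 + 2) - 13824) = √(-22/4 - 13824) = √((¼)*(-22) - 13824) = √(-11/2 - 13824) = √(-27659/2) = I*√55318/2 ≈ 117.6*I)
Q(201) - L = 201 - I*√55318/2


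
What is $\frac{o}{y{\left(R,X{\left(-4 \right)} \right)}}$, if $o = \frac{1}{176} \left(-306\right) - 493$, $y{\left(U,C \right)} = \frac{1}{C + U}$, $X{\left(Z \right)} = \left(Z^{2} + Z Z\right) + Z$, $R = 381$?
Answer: $- \frac{17806633}{88} \approx -2.0235 \cdot 10^{5}$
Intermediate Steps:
$X{\left(Z \right)} = Z + 2 Z^{2}$ ($X{\left(Z \right)} = \left(Z^{2} + Z^{2}\right) + Z = 2 Z^{2} + Z = Z + 2 Z^{2}$)
$o = - \frac{43537}{88}$ ($o = \frac{1}{176} \left(-306\right) - 493 = - \frac{153}{88} - 493 = - \frac{43537}{88} \approx -494.74$)
$\frac{o}{y{\left(R,X{\left(-4 \right)} \right)}} = - \frac{43537}{88 \frac{1}{- 4 \left(1 + 2 \left(-4\right)\right) + 381}} = - \frac{43537}{88 \frac{1}{- 4 \left(1 - 8\right) + 381}} = - \frac{43537}{88 \frac{1}{\left(-4\right) \left(-7\right) + 381}} = - \frac{43537}{88 \frac{1}{28 + 381}} = - \frac{43537}{88 \cdot \frac{1}{409}} = - \frac{43537 \frac{1}{\frac{1}{409}}}{88} = \left(- \frac{43537}{88}\right) 409 = - \frac{17806633}{88}$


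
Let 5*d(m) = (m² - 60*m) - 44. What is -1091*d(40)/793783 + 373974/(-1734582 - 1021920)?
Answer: 175654508233/1823387022555 ≈ 0.096334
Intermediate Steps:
d(m) = -44/5 - 12*m + m²/5 (d(m) = ((m² - 60*m) - 44)/5 = (-44 + m² - 60*m)/5 = -44/5 - 12*m + m²/5)
-1091*d(40)/793783 + 373974/(-1734582 - 1021920) = -1091*(-44/5 - 12*40 + (⅕)*40²)/793783 + 373974/(-1734582 - 1021920) = -1091*(-44/5 - 480 + (⅕)*1600)*(1/793783) + 373974/(-2756502) = -1091*(-44/5 - 480 + 320)*(1/793783) + 373974*(-1/2756502) = -1091*(-844/5)*(1/793783) - 62329/459417 = (920804/5)*(1/793783) - 62329/459417 = 920804/3968915 - 62329/459417 = 175654508233/1823387022555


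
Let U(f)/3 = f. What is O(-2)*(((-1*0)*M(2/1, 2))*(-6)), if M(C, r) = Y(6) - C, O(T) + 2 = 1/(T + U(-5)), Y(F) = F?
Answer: 0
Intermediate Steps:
U(f) = 3*f
O(T) = -2 + 1/(-15 + T) (O(T) = -2 + 1/(T + 3*(-5)) = -2 + 1/(T - 15) = -2 + 1/(-15 + T))
M(C, r) = 6 - C
O(-2)*(((-1*0)*M(2/1, 2))*(-6)) = ((31 - 2*(-2))/(-15 - 2))*(((-1*0)*(6 - 2/1))*(-6)) = ((31 + 4)/(-17))*((0*(6 - 2))*(-6)) = (-1/17*35)*((0*(6 - 1*2))*(-6)) = -35*0*(6 - 2)*(-6)/17 = -35*0*4*(-6)/17 = -0*(-6) = -35/17*0 = 0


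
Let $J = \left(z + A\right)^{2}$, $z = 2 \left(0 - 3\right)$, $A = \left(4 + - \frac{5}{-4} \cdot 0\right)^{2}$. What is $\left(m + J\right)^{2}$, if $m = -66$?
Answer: $1156$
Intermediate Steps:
$A = 16$ ($A = \left(4 + \left(-5\right) \left(- \frac{1}{4}\right) 0\right)^{2} = \left(4 + \frac{5}{4} \cdot 0\right)^{2} = \left(4 + 0\right)^{2} = 4^{2} = 16$)
$z = -6$ ($z = 2 \left(-3\right) = -6$)
$J = 100$ ($J = \left(-6 + 16\right)^{2} = 10^{2} = 100$)
$\left(m + J\right)^{2} = \left(-66 + 100\right)^{2} = 34^{2} = 1156$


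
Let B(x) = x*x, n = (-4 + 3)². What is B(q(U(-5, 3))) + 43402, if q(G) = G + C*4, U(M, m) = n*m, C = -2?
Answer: 43427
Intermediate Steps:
n = 1 (n = (-1)² = 1)
U(M, m) = m (U(M, m) = 1*m = m)
q(G) = -8 + G (q(G) = G - 2*4 = G - 8 = -8 + G)
B(x) = x²
B(q(U(-5, 3))) + 43402 = (-8 + 3)² + 43402 = (-5)² + 43402 = 25 + 43402 = 43427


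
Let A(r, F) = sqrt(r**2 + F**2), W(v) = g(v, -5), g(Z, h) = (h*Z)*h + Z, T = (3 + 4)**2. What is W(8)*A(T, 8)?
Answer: 208*sqrt(2465) ≈ 10327.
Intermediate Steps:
T = 49 (T = 7**2 = 49)
g(Z, h) = Z + Z*h**2 (g(Z, h) = (Z*h)*h + Z = Z*h**2 + Z = Z + Z*h**2)
W(v) = 26*v (W(v) = v*(1 + (-5)**2) = v*(1 + 25) = v*26 = 26*v)
A(r, F) = sqrt(F**2 + r**2)
W(8)*A(T, 8) = (26*8)*sqrt(8**2 + 49**2) = 208*sqrt(64 + 2401) = 208*sqrt(2465)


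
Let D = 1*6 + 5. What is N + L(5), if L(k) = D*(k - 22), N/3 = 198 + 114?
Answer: 749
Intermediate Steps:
D = 11 (D = 6 + 5 = 11)
N = 936 (N = 3*(198 + 114) = 3*312 = 936)
L(k) = -242 + 11*k (L(k) = 11*(k - 22) = 11*(-22 + k) = -242 + 11*k)
N + L(5) = 936 + (-242 + 11*5) = 936 + (-242 + 55) = 936 - 187 = 749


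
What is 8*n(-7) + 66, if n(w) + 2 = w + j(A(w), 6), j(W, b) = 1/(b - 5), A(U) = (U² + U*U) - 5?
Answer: 2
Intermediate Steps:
A(U) = -5 + 2*U² (A(U) = (U² + U²) - 5 = 2*U² - 5 = -5 + 2*U²)
j(W, b) = 1/(-5 + b)
n(w) = -1 + w (n(w) = -2 + (w + 1/(-5 + 6)) = -2 + (w + 1/1) = -2 + (w + 1) = -2 + (1 + w) = -1 + w)
8*n(-7) + 66 = 8*(-1 - 7) + 66 = 8*(-8) + 66 = -64 + 66 = 2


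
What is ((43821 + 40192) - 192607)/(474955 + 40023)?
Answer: -54297/257489 ≈ -0.21087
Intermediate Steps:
((43821 + 40192) - 192607)/(474955 + 40023) = (84013 - 192607)/514978 = -108594*1/514978 = -54297/257489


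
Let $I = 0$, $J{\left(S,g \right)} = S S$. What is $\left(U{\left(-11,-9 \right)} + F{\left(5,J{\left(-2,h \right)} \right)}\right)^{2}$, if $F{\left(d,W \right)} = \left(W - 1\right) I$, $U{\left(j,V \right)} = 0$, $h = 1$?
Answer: $0$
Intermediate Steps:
$J{\left(S,g \right)} = S^{2}$
$F{\left(d,W \right)} = 0$ ($F{\left(d,W \right)} = \left(W - 1\right) 0 = \left(-1 + W\right) 0 = 0$)
$\left(U{\left(-11,-9 \right)} + F{\left(5,J{\left(-2,h \right)} \right)}\right)^{2} = \left(0 + 0\right)^{2} = 0^{2} = 0$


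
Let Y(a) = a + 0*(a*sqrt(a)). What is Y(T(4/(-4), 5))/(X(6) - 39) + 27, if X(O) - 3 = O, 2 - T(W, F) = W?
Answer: 269/10 ≈ 26.900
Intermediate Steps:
T(W, F) = 2 - W
X(O) = 3 + O
Y(a) = a (Y(a) = a + 0*a**(3/2) = a + 0 = a)
Y(T(4/(-4), 5))/(X(6) - 39) + 27 = (2 - 4/(-4))/((3 + 6) - 39) + 27 = (2 - 4*(-1)/4)/(9 - 39) + 27 = (2 - 1*(-1))/(-30) + 27 = -(2 + 1)/30 + 27 = -1/30*3 + 27 = -1/10 + 27 = 269/10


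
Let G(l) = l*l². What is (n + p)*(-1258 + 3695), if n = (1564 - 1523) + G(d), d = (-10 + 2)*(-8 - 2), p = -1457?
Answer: 1244293208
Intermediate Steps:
d = 80 (d = -8*(-10) = 80)
G(l) = l³
n = 512041 (n = (1564 - 1523) + 80³ = 41 + 512000 = 512041)
(n + p)*(-1258 + 3695) = (512041 - 1457)*(-1258 + 3695) = 510584*2437 = 1244293208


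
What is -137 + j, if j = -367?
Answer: -504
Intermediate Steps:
-137 + j = -137 - 367 = -504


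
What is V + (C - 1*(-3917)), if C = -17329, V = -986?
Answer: -14398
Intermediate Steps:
V + (C - 1*(-3917)) = -986 + (-17329 - 1*(-3917)) = -986 + (-17329 + 3917) = -986 - 13412 = -14398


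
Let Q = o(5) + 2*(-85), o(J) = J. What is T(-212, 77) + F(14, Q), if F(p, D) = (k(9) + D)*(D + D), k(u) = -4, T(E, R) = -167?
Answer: 55603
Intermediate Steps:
Q = -165 (Q = 5 + 2*(-85) = 5 - 170 = -165)
F(p, D) = 2*D*(-4 + D) (F(p, D) = (-4 + D)*(D + D) = (-4 + D)*(2*D) = 2*D*(-4 + D))
T(-212, 77) + F(14, Q) = -167 + 2*(-165)*(-4 - 165) = -167 + 2*(-165)*(-169) = -167 + 55770 = 55603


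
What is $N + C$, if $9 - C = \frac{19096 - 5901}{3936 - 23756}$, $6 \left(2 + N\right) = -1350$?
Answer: $- \frac{861513}{3964} \approx -217.33$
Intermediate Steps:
$N = -227$ ($N = -2 + \frac{1}{6} \left(-1350\right) = -2 - 225 = -227$)
$C = \frac{38315}{3964}$ ($C = 9 - \frac{19096 - 5901}{3936 - 23756} = 9 - \frac{13195}{-19820} = 9 - 13195 \left(- \frac{1}{19820}\right) = 9 - - \frac{2639}{3964} = 9 + \frac{2639}{3964} = \frac{38315}{3964} \approx 9.6657$)
$N + C = -227 + \frac{38315}{3964} = - \frac{861513}{3964}$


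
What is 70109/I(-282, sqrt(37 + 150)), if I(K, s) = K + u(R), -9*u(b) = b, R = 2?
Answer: -630981/2540 ≈ -248.42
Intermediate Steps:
u(b) = -b/9
I(K, s) = -2/9 + K (I(K, s) = K - 1/9*2 = K - 2/9 = -2/9 + K)
70109/I(-282, sqrt(37 + 150)) = 70109/(-2/9 - 282) = 70109/(-2540/9) = 70109*(-9/2540) = -630981/2540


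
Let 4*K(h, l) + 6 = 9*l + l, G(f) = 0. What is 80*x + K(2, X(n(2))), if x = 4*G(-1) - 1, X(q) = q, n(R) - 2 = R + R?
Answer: -133/2 ≈ -66.500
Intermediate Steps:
n(R) = 2 + 2*R (n(R) = 2 + (R + R) = 2 + 2*R)
K(h, l) = -3/2 + 5*l/2 (K(h, l) = -3/2 + (9*l + l)/4 = -3/2 + (10*l)/4 = -3/2 + 5*l/2)
x = -1 (x = 4*0 - 1 = 0 - 1 = -1)
80*x + K(2, X(n(2))) = 80*(-1) + (-3/2 + 5*(2 + 2*2)/2) = -80 + (-3/2 + 5*(2 + 4)/2) = -80 + (-3/2 + (5/2)*6) = -80 + (-3/2 + 15) = -80 + 27/2 = -133/2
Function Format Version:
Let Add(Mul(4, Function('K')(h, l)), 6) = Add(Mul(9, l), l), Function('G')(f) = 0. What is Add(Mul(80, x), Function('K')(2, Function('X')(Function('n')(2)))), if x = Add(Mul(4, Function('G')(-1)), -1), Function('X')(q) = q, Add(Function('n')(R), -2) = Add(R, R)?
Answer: Rational(-133, 2) ≈ -66.500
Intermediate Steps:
Function('n')(R) = Add(2, Mul(2, R)) (Function('n')(R) = Add(2, Add(R, R)) = Add(2, Mul(2, R)))
Function('K')(h, l) = Add(Rational(-3, 2), Mul(Rational(5, 2), l)) (Function('K')(h, l) = Add(Rational(-3, 2), Mul(Rational(1, 4), Add(Mul(9, l), l))) = Add(Rational(-3, 2), Mul(Rational(1, 4), Mul(10, l))) = Add(Rational(-3, 2), Mul(Rational(5, 2), l)))
x = -1 (x = Add(Mul(4, 0), -1) = Add(0, -1) = -1)
Add(Mul(80, x), Function('K')(2, Function('X')(Function('n')(2)))) = Add(Mul(80, -1), Add(Rational(-3, 2), Mul(Rational(5, 2), Add(2, Mul(2, 2))))) = Add(-80, Add(Rational(-3, 2), Mul(Rational(5, 2), Add(2, 4)))) = Add(-80, Add(Rational(-3, 2), Mul(Rational(5, 2), 6))) = Add(-80, Add(Rational(-3, 2), 15)) = Add(-80, Rational(27, 2)) = Rational(-133, 2)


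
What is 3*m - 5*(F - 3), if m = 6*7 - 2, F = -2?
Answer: 145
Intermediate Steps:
m = 40 (m = 42 - 2 = 40)
3*m - 5*(F - 3) = 3*40 - 5*(-2 - 3) = 120 - 5*(-5) = 120 + 25 = 145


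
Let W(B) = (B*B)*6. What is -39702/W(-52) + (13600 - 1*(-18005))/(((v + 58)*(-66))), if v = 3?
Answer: -1437179/139568 ≈ -10.297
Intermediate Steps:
W(B) = 6*B² (W(B) = B²*6 = 6*B²)
-39702/W(-52) + (13600 - 1*(-18005))/(((v + 58)*(-66))) = -39702/(6*(-52)²) + (13600 - 1*(-18005))/(((3 + 58)*(-66))) = -39702/(6*2704) + (13600 + 18005)/((61*(-66))) = -39702/16224 + 31605/(-4026) = -39702*1/16224 + 31605*(-1/4026) = -509/208 - 10535/1342 = -1437179/139568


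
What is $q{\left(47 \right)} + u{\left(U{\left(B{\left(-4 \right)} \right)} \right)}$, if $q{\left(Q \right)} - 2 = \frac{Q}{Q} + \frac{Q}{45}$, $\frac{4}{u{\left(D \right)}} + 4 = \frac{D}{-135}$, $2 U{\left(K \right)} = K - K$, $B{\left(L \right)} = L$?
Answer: $\frac{137}{45} \approx 3.0444$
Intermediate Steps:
$U{\left(K \right)} = 0$ ($U{\left(K \right)} = \frac{K - K}{2} = \frac{1}{2} \cdot 0 = 0$)
$u{\left(D \right)} = \frac{4}{-4 - \frac{D}{135}}$ ($u{\left(D \right)} = \frac{4}{-4 + \frac{D}{-135}} = \frac{4}{-4 + D \left(- \frac{1}{135}\right)} = \frac{4}{-4 - \frac{D}{135}}$)
$q{\left(Q \right)} = 3 + \frac{Q}{45}$ ($q{\left(Q \right)} = 2 + \left(\frac{Q}{Q} + \frac{Q}{45}\right) = 2 + \left(1 + Q \frac{1}{45}\right) = 2 + \left(1 + \frac{Q}{45}\right) = 3 + \frac{Q}{45}$)
$q{\left(47 \right)} + u{\left(U{\left(B{\left(-4 \right)} \right)} \right)} = \left(3 + \frac{1}{45} \cdot 47\right) - \frac{540}{540 + 0} = \left(3 + \frac{47}{45}\right) - \frac{540}{540} = \frac{182}{45} - 1 = \frac{137}{45}$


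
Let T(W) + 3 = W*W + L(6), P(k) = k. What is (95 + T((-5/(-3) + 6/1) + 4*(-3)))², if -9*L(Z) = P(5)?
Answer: 984064/81 ≈ 12149.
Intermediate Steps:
L(Z) = -5/9 (L(Z) = -⅑*5 = -5/9)
T(W) = -32/9 + W² (T(W) = -3 + (W*W - 5/9) = -3 + (W² - 5/9) = -3 + (-5/9 + W²) = -32/9 + W²)
(95 + T((-5/(-3) + 6/1) + 4*(-3)))² = (95 + (-32/9 + ((-5/(-3) + 6/1) + 4*(-3))²))² = (95 + (-32/9 + ((-5*(-⅓) + 6*1) - 12)²))² = (95 + (-32/9 + ((5/3 + 6) - 12)²))² = (95 + (-32/9 + (23/3 - 12)²))² = (95 + (-32/9 + (-13/3)²))² = (95 + (-32/9 + 169/9))² = (95 + 137/9)² = (992/9)² = 984064/81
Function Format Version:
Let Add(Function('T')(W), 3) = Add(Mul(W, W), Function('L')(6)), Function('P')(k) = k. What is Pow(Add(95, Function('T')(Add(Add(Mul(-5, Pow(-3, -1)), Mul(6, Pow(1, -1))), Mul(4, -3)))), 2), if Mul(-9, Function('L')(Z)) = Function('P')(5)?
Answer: Rational(984064, 81) ≈ 12149.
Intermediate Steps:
Function('L')(Z) = Rational(-5, 9) (Function('L')(Z) = Mul(Rational(-1, 9), 5) = Rational(-5, 9))
Function('T')(W) = Add(Rational(-32, 9), Pow(W, 2)) (Function('T')(W) = Add(-3, Add(Mul(W, W), Rational(-5, 9))) = Add(-3, Add(Pow(W, 2), Rational(-5, 9))) = Add(-3, Add(Rational(-5, 9), Pow(W, 2))) = Add(Rational(-32, 9), Pow(W, 2)))
Pow(Add(95, Function('T')(Add(Add(Mul(-5, Pow(-3, -1)), Mul(6, Pow(1, -1))), Mul(4, -3)))), 2) = Pow(Add(95, Add(Rational(-32, 9), Pow(Add(Add(Mul(-5, Pow(-3, -1)), Mul(6, Pow(1, -1))), Mul(4, -3)), 2))), 2) = Pow(Add(95, Add(Rational(-32, 9), Pow(Add(Add(Mul(-5, Rational(-1, 3)), Mul(6, 1)), -12), 2))), 2) = Pow(Add(95, Add(Rational(-32, 9), Pow(Add(Add(Rational(5, 3), 6), -12), 2))), 2) = Pow(Add(95, Add(Rational(-32, 9), Pow(Add(Rational(23, 3), -12), 2))), 2) = Pow(Add(95, Add(Rational(-32, 9), Pow(Rational(-13, 3), 2))), 2) = Pow(Add(95, Add(Rational(-32, 9), Rational(169, 9))), 2) = Pow(Add(95, Rational(137, 9)), 2) = Pow(Rational(992, 9), 2) = Rational(984064, 81)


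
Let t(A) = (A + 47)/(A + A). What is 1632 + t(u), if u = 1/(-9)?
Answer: 1421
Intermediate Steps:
u = -⅑ ≈ -0.11111
t(A) = (47 + A)/(2*A) (t(A) = (47 + A)/((2*A)) = (47 + A)*(1/(2*A)) = (47 + A)/(2*A))
1632 + t(u) = 1632 + (47 - ⅑)/(2*(-⅑)) = 1632 + (½)*(-9)*(422/9) = 1632 - 211 = 1421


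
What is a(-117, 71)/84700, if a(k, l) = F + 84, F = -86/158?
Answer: 6593/6691300 ≈ 0.00098531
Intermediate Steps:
F = -43/79 (F = -86*1/158 = -43/79 ≈ -0.54430)
a(k, l) = 6593/79 (a(k, l) = -43/79 + 84 = 6593/79)
a(-117, 71)/84700 = (6593/79)/84700 = (6593/79)*(1/84700) = 6593/6691300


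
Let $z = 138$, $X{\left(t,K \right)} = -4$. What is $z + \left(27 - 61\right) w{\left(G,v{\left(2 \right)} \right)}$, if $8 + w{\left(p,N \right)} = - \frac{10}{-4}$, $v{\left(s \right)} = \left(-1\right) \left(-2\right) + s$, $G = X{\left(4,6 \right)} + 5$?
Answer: $325$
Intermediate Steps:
$G = 1$ ($G = -4 + 5 = 1$)
$v{\left(s \right)} = 2 + s$
$w{\left(p,N \right)} = - \frac{11}{2}$ ($w{\left(p,N \right)} = -8 - \frac{10}{-4} = -8 - - \frac{5}{2} = -8 + \frac{5}{2} = - \frac{11}{2}$)
$z + \left(27 - 61\right) w{\left(G,v{\left(2 \right)} \right)} = 138 + \left(27 - 61\right) \left(- \frac{11}{2}\right) = 138 - -187 = 138 + 187 = 325$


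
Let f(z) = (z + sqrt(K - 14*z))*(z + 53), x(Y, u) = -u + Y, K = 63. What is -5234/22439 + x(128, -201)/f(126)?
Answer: (-8431974*sqrt(21) + 110665205*I)/(36149229*(sqrt(21) - 14*I)) ≈ -0.22008 - 0.0043127*I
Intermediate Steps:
x(Y, u) = Y - u
f(z) = (53 + z)*(z + sqrt(63 - 14*z)) (f(z) = (z + sqrt(63 - 14*z))*(z + 53) = (z + sqrt(63 - 14*z))*(53 + z) = (53 + z)*(z + sqrt(63 - 14*z)))
-5234/22439 + x(128, -201)/f(126) = -5234/22439 + (128 - 1*(-201))/(126**2 + 53*126 + 53*sqrt(63 - 14*126) + 126*sqrt(63 - 14*126)) = -5234*1/22439 + (128 + 201)/(15876 + 6678 + 53*sqrt(63 - 1764) + 126*sqrt(63 - 1764)) = -5234/22439 + 329/(15876 + 6678 + 53*sqrt(-1701) + 126*sqrt(-1701)) = -5234/22439 + 329/(15876 + 6678 + 53*(9*I*sqrt(21)) + 126*(9*I*sqrt(21))) = -5234/22439 + 329/(15876 + 6678 + 477*I*sqrt(21) + 1134*I*sqrt(21)) = -5234/22439 + 329/(22554 + 1611*I*sqrt(21))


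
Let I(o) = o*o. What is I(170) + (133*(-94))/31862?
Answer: 460399649/15931 ≈ 28900.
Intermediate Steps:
I(o) = o²
I(170) + (133*(-94))/31862 = 170² + (133*(-94))/31862 = 28900 - 12502*1/31862 = 28900 - 6251/15931 = 460399649/15931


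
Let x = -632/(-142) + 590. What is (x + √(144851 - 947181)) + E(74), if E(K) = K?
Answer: 47460/71 + I*√802330 ≈ 668.45 + 895.73*I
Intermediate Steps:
x = 42206/71 (x = -632*(-1/142) + 590 = 316/71 + 590 = 42206/71 ≈ 594.45)
(x + √(144851 - 947181)) + E(74) = (42206/71 + √(144851 - 947181)) + 74 = (42206/71 + √(-802330)) + 74 = (42206/71 + I*√802330) + 74 = 47460/71 + I*√802330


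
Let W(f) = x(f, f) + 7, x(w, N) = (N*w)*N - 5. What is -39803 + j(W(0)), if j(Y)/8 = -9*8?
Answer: -40379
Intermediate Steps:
x(w, N) = -5 + w*N² (x(w, N) = w*N² - 5 = -5 + w*N²)
W(f) = 2 + f³ (W(f) = (-5 + f*f²) + 7 = (-5 + f³) + 7 = 2 + f³)
j(Y) = -576 (j(Y) = 8*(-9*8) = 8*(-72) = -576)
-39803 + j(W(0)) = -39803 - 576 = -40379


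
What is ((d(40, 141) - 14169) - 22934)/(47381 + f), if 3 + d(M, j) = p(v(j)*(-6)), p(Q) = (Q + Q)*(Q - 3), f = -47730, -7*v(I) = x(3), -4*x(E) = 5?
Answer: 10417/98 ≈ 106.30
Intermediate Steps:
x(E) = -5/4 (x(E) = -¼*5 = -5/4)
v(I) = 5/28 (v(I) = -⅐*(-5/4) = 5/28)
p(Q) = 2*Q*(-3 + Q) (p(Q) = (2*Q)*(-3 + Q) = 2*Q*(-3 + Q))
d(M, j) = 561/98 (d(M, j) = -3 + 2*((5/28)*(-6))*(-3 + (5/28)*(-6)) = -3 + 2*(-15/14)*(-3 - 15/14) = -3 + 2*(-15/14)*(-57/14) = -3 + 855/98 = 561/98)
((d(40, 141) - 14169) - 22934)/(47381 + f) = ((561/98 - 14169) - 22934)/(47381 - 47730) = (-1388001/98 - 22934)/(-349) = -3635533/98*(-1/349) = 10417/98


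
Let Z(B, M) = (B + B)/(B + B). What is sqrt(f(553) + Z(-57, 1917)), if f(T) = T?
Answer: sqrt(554) ≈ 23.537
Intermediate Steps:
Z(B, M) = 1 (Z(B, M) = (2*B)/((2*B)) = (2*B)*(1/(2*B)) = 1)
sqrt(f(553) + Z(-57, 1917)) = sqrt(553 + 1) = sqrt(554)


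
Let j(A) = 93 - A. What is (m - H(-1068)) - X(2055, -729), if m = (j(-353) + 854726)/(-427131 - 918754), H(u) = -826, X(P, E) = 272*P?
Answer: -751185033762/1345885 ≈ -5.5814e+5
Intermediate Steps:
m = -855172/1345885 (m = ((93 - 1*(-353)) + 854726)/(-427131 - 918754) = ((93 + 353) + 854726)/(-1345885) = (446 + 854726)*(-1/1345885) = 855172*(-1/1345885) = -855172/1345885 ≈ -0.63540)
(m - H(-1068)) - X(2055, -729) = (-855172/1345885 - 1*(-826)) - 272*2055 = (-855172/1345885 + 826) - 1*558960 = 1110845838/1345885 - 558960 = -751185033762/1345885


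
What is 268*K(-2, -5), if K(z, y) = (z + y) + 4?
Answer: -804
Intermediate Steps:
K(z, y) = 4 + y + z (K(z, y) = (y + z) + 4 = 4 + y + z)
268*K(-2, -5) = 268*(4 - 5 - 2) = 268*(-3) = -804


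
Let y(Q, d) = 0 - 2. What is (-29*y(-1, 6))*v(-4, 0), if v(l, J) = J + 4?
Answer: 232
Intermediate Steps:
y(Q, d) = -2
v(l, J) = 4 + J
(-29*y(-1, 6))*v(-4, 0) = (-29*(-2))*(4 + 0) = 58*4 = 232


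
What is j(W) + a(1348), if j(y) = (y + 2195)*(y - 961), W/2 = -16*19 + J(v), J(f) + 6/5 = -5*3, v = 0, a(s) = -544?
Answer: -62252011/25 ≈ -2.4901e+6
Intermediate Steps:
J(f) = -81/5 (J(f) = -6/5 - 5*3 = -6/5 - 15 = -81/5)
W = -3202/5 (W = 2*(-16*19 - 81/5) = 2*(-304 - 81/5) = 2*(-1601/5) = -3202/5 ≈ -640.40)
j(y) = (-961 + y)*(2195 + y) (j(y) = (2195 + y)*(-961 + y) = (-961 + y)*(2195 + y))
j(W) + a(1348) = (-2109395 + (-3202/5)**2 + 1234*(-3202/5)) - 544 = (-2109395 + 10252804/25 - 3951268/5) - 544 = -62238411/25 - 544 = -62252011/25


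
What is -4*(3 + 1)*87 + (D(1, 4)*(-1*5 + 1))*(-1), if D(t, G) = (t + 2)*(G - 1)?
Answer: -1356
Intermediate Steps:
D(t, G) = (-1 + G)*(2 + t) (D(t, G) = (2 + t)*(-1 + G) = (-1 + G)*(2 + t))
-4*(3 + 1)*87 + (D(1, 4)*(-1*5 + 1))*(-1) = -4*(3 + 1)*87 + ((-2 - 1*1 + 2*4 + 4*1)*(-1*5 + 1))*(-1) = -4*4*87 + ((-2 - 1 + 8 + 4)*(-5 + 1))*(-1) = -16*87 + (9*(-4))*(-1) = -1392 - 36*(-1) = -1392 + 36 = -1356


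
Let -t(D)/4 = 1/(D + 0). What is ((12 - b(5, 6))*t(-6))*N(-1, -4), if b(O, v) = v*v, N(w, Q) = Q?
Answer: 64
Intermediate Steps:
b(O, v) = v²
t(D) = -4/D (t(D) = -4/(D + 0) = -4/D)
((12 - b(5, 6))*t(-6))*N(-1, -4) = ((12 - 1*6²)*(-4/(-6)))*(-4) = ((12 - 1*36)*(-4*(-⅙)))*(-4) = ((12 - 36)*(⅔))*(-4) = -24*⅔*(-4) = -16*(-4) = 64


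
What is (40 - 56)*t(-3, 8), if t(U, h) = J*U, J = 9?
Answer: 432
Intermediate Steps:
t(U, h) = 9*U
(40 - 56)*t(-3, 8) = (40 - 56)*(9*(-3)) = -16*(-27) = 432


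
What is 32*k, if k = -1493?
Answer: -47776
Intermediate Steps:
32*k = 32*(-1493) = -47776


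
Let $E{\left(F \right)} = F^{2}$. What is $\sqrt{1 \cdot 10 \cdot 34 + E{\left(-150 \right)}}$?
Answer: $2 \sqrt{5710} \approx 151.13$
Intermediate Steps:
$\sqrt{1 \cdot 10 \cdot 34 + E{\left(-150 \right)}} = \sqrt{1 \cdot 10 \cdot 34 + \left(-150\right)^{2}} = \sqrt{10 \cdot 34 + 22500} = \sqrt{340 + 22500} = \sqrt{22840} = 2 \sqrt{5710}$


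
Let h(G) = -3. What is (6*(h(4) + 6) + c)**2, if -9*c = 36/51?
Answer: 835396/2601 ≈ 321.18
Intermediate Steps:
c = -4/51 ≈ -0.078431
(6*(h(4) + 6) + c)**2 = (6*(-3 + 6) - 4/51)**2 = (6*3 - 4/51)**2 = (18 - 4/51)**2 = (914/51)**2 = 835396/2601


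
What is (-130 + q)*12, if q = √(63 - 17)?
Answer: -1560 + 12*√46 ≈ -1478.6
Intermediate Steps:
q = √46 ≈ 6.7823
(-130 + q)*12 = (-130 + √46)*12 = -1560 + 12*√46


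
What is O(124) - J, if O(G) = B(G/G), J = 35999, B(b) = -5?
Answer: -36004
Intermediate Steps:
O(G) = -5
O(124) - J = -5 - 1*35999 = -5 - 35999 = -36004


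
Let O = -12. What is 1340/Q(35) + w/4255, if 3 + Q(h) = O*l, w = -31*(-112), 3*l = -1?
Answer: 5705172/4255 ≈ 1340.8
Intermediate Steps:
l = -⅓ (l = (⅓)*(-1) = -⅓ ≈ -0.33333)
w = 3472
Q(h) = 1 (Q(h) = -3 - 12*(-⅓) = -3 + 4 = 1)
1340/Q(35) + w/4255 = 1340/1 + 3472/4255 = 1340*1 + 3472*(1/4255) = 1340 + 3472/4255 = 5705172/4255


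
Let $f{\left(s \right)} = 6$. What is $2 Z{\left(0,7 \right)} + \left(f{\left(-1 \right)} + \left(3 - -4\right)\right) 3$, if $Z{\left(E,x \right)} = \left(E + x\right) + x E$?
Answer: $53$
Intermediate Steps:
$Z{\left(E,x \right)} = E + x + E x$ ($Z{\left(E,x \right)} = \left(E + x\right) + E x = E + x + E x$)
$2 Z{\left(0,7 \right)} + \left(f{\left(-1 \right)} + \left(3 - -4\right)\right) 3 = 2 \left(0 + 7 + 0 \cdot 7\right) + \left(6 + \left(3 - -4\right)\right) 3 = 2 \left(0 + 7 + 0\right) + \left(6 + \left(3 + 4\right)\right) 3 = 2 \cdot 7 + \left(6 + 7\right) 3 = 14 + 13 \cdot 3 = 14 + 39 = 53$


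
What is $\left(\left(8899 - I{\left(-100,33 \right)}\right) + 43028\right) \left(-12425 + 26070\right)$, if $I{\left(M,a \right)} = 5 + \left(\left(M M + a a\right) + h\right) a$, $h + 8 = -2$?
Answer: $-4280231825$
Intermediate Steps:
$h = -10$ ($h = -8 - 2 = -10$)
$I{\left(M,a \right)} = 5 + a \left(-10 + M^{2} + a^{2}\right)$ ($I{\left(M,a \right)} = 5 + \left(\left(M M + a a\right) - 10\right) a = 5 + \left(\left(M^{2} + a^{2}\right) - 10\right) a = 5 + \left(-10 + M^{2} + a^{2}\right) a = 5 + a \left(-10 + M^{2} + a^{2}\right)$)
$\left(\left(8899 - I{\left(-100,33 \right)}\right) + 43028\right) \left(-12425 + 26070\right) = \left(\left(8899 - \left(5 + 33^{3} - 330 + 33 \left(-100\right)^{2}\right)\right) + 43028\right) \left(-12425 + 26070\right) = \left(\left(8899 - \left(5 + 35937 - 330 + 33 \cdot 10000\right)\right) + 43028\right) 13645 = \left(\left(8899 - \left(5 + 35937 - 330 + 330000\right)\right) + 43028\right) 13645 = \left(\left(8899 - 365612\right) + 43028\right) 13645 = \left(-356713 + 43028\right) 13645 = \left(-313685\right) 13645 = -4280231825$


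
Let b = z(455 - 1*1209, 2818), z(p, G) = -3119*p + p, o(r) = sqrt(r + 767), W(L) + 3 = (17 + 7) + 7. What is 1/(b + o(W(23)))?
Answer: 2350972/5527069343989 - sqrt(795)/5527069343989 ≈ 4.2535e-7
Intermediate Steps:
W(L) = 28 (W(L) = -3 + ((17 + 7) + 7) = -3 + (24 + 7) = -3 + 31 = 28)
o(r) = sqrt(767 + r)
z(p, G) = -3118*p
b = 2350972 (b = -3118*(455 - 1*1209) = -3118*(455 - 1209) = -3118*(-754) = 2350972)
1/(b + o(W(23))) = 1/(2350972 + sqrt(767 + 28)) = 1/(2350972 + sqrt(795))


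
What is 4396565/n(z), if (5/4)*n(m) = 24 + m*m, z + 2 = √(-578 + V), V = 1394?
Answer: 927675215/139856 + 4396565*√51/34964 ≈ 7531.1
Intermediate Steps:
z = -2 + 4*√51 (z = -2 + √(-578 + 1394) = -2 + √816 = -2 + 4*√51 ≈ 26.566)
n(m) = 96/5 + 4*m²/5 (n(m) = 4*(24 + m*m)/5 = 4*(24 + m²)/5 = 96/5 + 4*m²/5)
4396565/n(z) = 4396565/(96/5 + 4*(-2 + 4*√51)²/5)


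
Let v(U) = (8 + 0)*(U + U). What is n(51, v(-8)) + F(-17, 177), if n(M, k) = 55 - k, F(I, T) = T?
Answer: 360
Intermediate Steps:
v(U) = 16*U (v(U) = 8*(2*U) = 16*U)
n(51, v(-8)) + F(-17, 177) = (55 - 16*(-8)) + 177 = (55 - 1*(-128)) + 177 = (55 + 128) + 177 = 183 + 177 = 360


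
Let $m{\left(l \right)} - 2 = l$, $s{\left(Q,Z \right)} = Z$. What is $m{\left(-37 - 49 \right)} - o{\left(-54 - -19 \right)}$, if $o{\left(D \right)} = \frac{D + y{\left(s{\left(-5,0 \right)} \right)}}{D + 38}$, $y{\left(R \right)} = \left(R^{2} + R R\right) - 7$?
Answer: $-70$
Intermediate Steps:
$m{\left(l \right)} = 2 + l$
$y{\left(R \right)} = -7 + 2 R^{2}$ ($y{\left(R \right)} = \left(R^{2} + R^{2}\right) - 7 = 2 R^{2} - 7 = -7 + 2 R^{2}$)
$o{\left(D \right)} = \frac{-7 + D}{38 + D}$ ($o{\left(D \right)} = \frac{D - \left(7 - 2 \cdot 0^{2}\right)}{D + 38} = \frac{D + \left(-7 + 2 \cdot 0\right)}{38 + D} = \frac{D + \left(-7 + 0\right)}{38 + D} = \frac{D - 7}{38 + D} = \frac{-7 + D}{38 + D}$)
$m{\left(-37 - 49 \right)} - o{\left(-54 - -19 \right)} = \left(2 - 86\right) - \frac{-7 - 35}{38 - 35} = \left(2 - 86\right) - \frac{-7 + \left(-54 + 19\right)}{38 + \left(-54 + 19\right)} = -84 - \frac{-7 - 35}{38 - 35} = -84 - \frac{1}{3} \left(-42\right) = -84 - -14 = -84 + 14 = -70$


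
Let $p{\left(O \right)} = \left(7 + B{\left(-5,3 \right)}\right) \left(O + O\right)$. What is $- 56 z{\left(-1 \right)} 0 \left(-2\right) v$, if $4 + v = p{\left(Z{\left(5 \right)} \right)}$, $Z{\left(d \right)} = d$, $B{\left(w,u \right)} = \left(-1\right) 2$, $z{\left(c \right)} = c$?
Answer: $0$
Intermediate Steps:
$B{\left(w,u \right)} = -2$
$p{\left(O \right)} = 10 O$ ($p{\left(O \right)} = \left(7 - 2\right) \left(O + O\right) = 5 \cdot 2 O = 10 O$)
$v = 46$ ($v = -4 + 10 \cdot 5 = -4 + 50 = 46$)
$- 56 z{\left(-1 \right)} 0 \left(-2\right) v = - 56 \left(-1\right) 0 \left(-2\right) 46 = - 56 \cdot 0 \left(-2\right) 46 = \left(-56\right) 0 \cdot 46 = 0 \cdot 46 = 0$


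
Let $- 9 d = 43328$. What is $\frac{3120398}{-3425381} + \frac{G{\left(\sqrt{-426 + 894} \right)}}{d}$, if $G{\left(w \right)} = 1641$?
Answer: $- \frac{185790056533}{148414907968} \approx -1.2518$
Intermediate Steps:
$d = - \frac{43328}{9}$ ($d = \left(- \frac{1}{9}\right) 43328 = - \frac{43328}{9} \approx -4814.2$)
$\frac{3120398}{-3425381} + \frac{G{\left(\sqrt{-426 + 894} \right)}}{d} = \frac{3120398}{-3425381} + \frac{1641}{- \frac{43328}{9}} = 3120398 \left(- \frac{1}{3425381}\right) + 1641 \left(- \frac{9}{43328}\right) = - \frac{3120398}{3425381} - \frac{14769}{43328} = - \frac{185790056533}{148414907968}$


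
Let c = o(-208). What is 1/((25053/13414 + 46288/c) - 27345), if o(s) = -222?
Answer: -1488954/41023119863 ≈ -3.6296e-5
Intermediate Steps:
c = -222
1/((25053/13414 + 46288/c) - 27345) = 1/((25053/13414 + 46288/(-222)) - 27345) = 1/((25053*(1/13414) + 46288*(-1/222)) - 27345) = 1/((25053/13414 - 23144/111) - 27345) = 1/(-307672733/1488954 - 27345) = 1/(-41023119863/1488954) = -1488954/41023119863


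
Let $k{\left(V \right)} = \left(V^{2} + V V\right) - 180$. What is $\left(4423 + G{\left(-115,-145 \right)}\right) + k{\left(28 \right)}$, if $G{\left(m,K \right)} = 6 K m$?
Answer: $105861$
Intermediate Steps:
$G{\left(m,K \right)} = 6 K m$
$k{\left(V \right)} = -180 + 2 V^{2}$ ($k{\left(V \right)} = \left(V^{2} + V^{2}\right) - 180 = 2 V^{2} - 180 = -180 + 2 V^{2}$)
$\left(4423 + G{\left(-115,-145 \right)}\right) + k{\left(28 \right)} = \left(4423 + 6 \left(-145\right) \left(-115\right)\right) - \left(180 - 2 \cdot 28^{2}\right) = \left(4423 + 100050\right) + \left(-180 + 2 \cdot 784\right) = 104473 + \left(-180 + 1568\right) = 104473 + 1388 = 105861$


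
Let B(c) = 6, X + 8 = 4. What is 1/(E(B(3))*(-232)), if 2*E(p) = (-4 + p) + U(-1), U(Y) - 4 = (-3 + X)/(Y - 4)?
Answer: -5/4292 ≈ -0.0011650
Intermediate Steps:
X = -4 (X = -8 + 4 = -4)
U(Y) = 4 - 7/(-4 + Y) (U(Y) = 4 + (-3 - 4)/(Y - 4) = 4 - 7/(-4 + Y))
E(p) = 7/10 + p/2 (E(p) = ((-4 + p) + (-23 + 4*(-1))/(-4 - 1))/2 = ((-4 + p) + (-23 - 4)/(-5))/2 = ((-4 + p) - ⅕*(-27))/2 = ((-4 + p) + 27/5)/2 = (7/5 + p)/2 = 7/10 + p/2)
1/(E(B(3))*(-232)) = 1/((7/10 + (½)*6)*(-232)) = 1/((7/10 + 3)*(-232)) = 1/((37/10)*(-232)) = 1/(-4292/5) = -5/4292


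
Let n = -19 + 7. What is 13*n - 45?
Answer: -201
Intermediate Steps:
n = -12
13*n - 45 = 13*(-12) - 45 = -156 - 45 = -201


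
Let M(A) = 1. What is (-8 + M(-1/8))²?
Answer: 49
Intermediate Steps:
(-8 + M(-1/8))² = (-8 + 1)² = (-7)² = 49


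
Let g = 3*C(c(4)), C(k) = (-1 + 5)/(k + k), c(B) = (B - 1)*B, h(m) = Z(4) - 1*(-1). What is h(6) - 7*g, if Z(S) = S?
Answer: 3/2 ≈ 1.5000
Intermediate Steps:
h(m) = 5 (h(m) = 4 - 1*(-1) = 4 + 1 = 5)
c(B) = B*(-1 + B) (c(B) = (-1 + B)*B = B*(-1 + B))
C(k) = 2/k (C(k) = 4/((2*k)) = 4*(1/(2*k)) = 2/k)
g = 1/2 (g = 3*(2/((4*(-1 + 4)))) = 3*(2/((4*3))) = 3*(2/12) = 3*(2*(1/12)) = 3*(1/6) = 1/2 ≈ 0.50000)
h(6) - 7*g = 5 - 7*1/2 = 5 - 7/2 = 3/2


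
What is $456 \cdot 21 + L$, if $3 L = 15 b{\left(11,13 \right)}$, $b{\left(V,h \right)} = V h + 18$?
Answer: $10381$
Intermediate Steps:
$b{\left(V,h \right)} = 18 + V h$
$L = 805$ ($L = \frac{15 \left(18 + 11 \cdot 13\right)}{3} = \frac{15 \left(18 + 143\right)}{3} = \frac{15 \cdot 161}{3} = \frac{1}{3} \cdot 2415 = 805$)
$456 \cdot 21 + L = 456 \cdot 21 + 805 = 9576 + 805 = 10381$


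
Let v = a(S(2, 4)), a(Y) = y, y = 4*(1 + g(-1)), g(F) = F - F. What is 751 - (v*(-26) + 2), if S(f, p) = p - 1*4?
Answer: 853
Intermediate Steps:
S(f, p) = -4 + p (S(f, p) = p - 4 = -4 + p)
g(F) = 0
y = 4 (y = 4*(1 + 0) = 4*1 = 4)
a(Y) = 4
v = 4
751 - (v*(-26) + 2) = 751 - (4*(-26) + 2) = 751 - (-104 + 2) = 751 - 1*(-102) = 751 + 102 = 853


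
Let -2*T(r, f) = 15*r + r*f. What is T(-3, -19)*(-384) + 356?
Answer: 2660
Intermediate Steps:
T(r, f) = -15*r/2 - f*r/2 (T(r, f) = -(15*r + r*f)/2 = -(15*r + f*r)/2 = -15*r/2 - f*r/2)
T(-3, -19)*(-384) + 356 = -½*(-3)*(15 - 19)*(-384) + 356 = -½*(-3)*(-4)*(-384) + 356 = -6*(-384) + 356 = 2304 + 356 = 2660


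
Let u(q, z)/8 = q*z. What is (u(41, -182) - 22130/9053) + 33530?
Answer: -236902928/9053 ≈ -26168.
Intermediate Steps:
u(q, z) = 8*q*z (u(q, z) = 8*(q*z) = 8*q*z)
(u(41, -182) - 22130/9053) + 33530 = (8*41*(-182) - 22130/9053) + 33530 = (-59696 - 22130*1/9053) + 33530 = (-59696 - 22130/9053) + 33530 = -540450018/9053 + 33530 = -236902928/9053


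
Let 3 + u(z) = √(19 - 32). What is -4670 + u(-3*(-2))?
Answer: -4673 + I*√13 ≈ -4673.0 + 3.6056*I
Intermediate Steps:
u(z) = -3 + I*√13 (u(z) = -3 + √(19 - 32) = -3 + √(-13) = -3 + I*√13)
-4670 + u(-3*(-2)) = -4670 + (-3 + I*√13) = -4673 + I*√13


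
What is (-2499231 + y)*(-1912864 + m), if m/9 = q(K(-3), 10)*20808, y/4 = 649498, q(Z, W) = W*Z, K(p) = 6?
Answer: 920793838016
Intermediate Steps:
y = 2597992 (y = 4*649498 = 2597992)
m = 11236320 (m = 9*((10*6)*20808) = 9*(60*20808) = 9*1248480 = 11236320)
(-2499231 + y)*(-1912864 + m) = (-2499231 + 2597992)*(-1912864 + 11236320) = 98761*9323456 = 920793838016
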